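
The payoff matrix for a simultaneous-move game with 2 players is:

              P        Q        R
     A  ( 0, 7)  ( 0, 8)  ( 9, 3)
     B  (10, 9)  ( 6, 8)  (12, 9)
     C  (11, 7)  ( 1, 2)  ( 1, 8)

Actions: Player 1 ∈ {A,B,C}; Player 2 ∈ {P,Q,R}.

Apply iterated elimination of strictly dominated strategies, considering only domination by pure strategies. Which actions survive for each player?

IESDS → P1:{B,C} P2:{P,R}

P1 drop A (B beats it: P:10>0 Q:6>0 R:12>9)
P2 drop Q (P beats it: B:9>8 C:7>2)
P1→{B,C} P2→{P,R}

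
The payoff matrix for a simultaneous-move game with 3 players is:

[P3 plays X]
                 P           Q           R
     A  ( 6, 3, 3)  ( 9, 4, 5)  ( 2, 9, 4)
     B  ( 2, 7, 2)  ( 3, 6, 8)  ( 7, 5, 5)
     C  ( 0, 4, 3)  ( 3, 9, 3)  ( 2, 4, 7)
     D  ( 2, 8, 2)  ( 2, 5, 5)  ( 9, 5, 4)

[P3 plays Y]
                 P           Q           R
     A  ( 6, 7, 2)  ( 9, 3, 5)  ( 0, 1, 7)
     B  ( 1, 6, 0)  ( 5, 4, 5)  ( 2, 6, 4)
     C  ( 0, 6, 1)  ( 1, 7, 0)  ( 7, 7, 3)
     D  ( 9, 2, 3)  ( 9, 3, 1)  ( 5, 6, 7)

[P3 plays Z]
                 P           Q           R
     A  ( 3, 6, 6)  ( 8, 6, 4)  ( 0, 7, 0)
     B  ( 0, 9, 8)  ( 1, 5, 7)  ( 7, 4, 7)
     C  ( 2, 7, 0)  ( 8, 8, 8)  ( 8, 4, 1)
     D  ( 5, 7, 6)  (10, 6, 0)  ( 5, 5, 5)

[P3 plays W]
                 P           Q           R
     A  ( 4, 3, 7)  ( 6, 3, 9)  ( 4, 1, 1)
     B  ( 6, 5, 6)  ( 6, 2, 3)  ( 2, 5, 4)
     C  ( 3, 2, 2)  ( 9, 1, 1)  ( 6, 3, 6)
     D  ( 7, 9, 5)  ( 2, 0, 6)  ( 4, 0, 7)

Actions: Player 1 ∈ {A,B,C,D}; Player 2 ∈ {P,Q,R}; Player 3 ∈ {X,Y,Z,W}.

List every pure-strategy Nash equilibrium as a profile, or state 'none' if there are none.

PSNE = {(D,P,Z)}

(A,P,X): not NE [P2→R gives 9>3; P3→W gives 7>3]
(A,P,Y): not NE [P1→D gives 9>6; P3→W gives 7>2]
(A,P,Z): not NE [P1→D gives 5>3; P2→R gives 7>6; P3→W gives 7>6]
(A,P,W): not NE [P1→D gives 7>4]
(A,Q,X): not NE [P2→R gives 9>4; P3→W gives 9>5]
(A,Q,Y): not NE [P2→P gives 7>3; P3→W gives 9>5]
(A,Q,Z): not NE [P1→D gives 10>8; P2→R gives 7>6; P3→W gives 9>4]
(A,Q,W): not NE [P1→C gives 9>6]
(A,R,X): not NE [P1→D gives 9>2; P3→Y gives 7>4]
(A,R,Y): not NE [P1→C gives 7>0; P2→P gives 7>1]
(A,R,Z): not NE [P1→C gives 8>0; P3→Y gives 7>0]
(A,R,W): not NE [P1→C gives 6>4; P2→Q gives 3>1; P3→Y gives 7>1]
(B,P,X): not NE [P1→A gives 6>2; P3→Z gives 8>2]
(B,P,Y): not NE [P1→D gives 9>1; P3→Z gives 8>0]
(B,P,Z): not NE [P1→D gives 5>0]
(B,P,W): not NE [P1→D gives 7>6; P3→Z gives 8>6]
(B,Q,X): not NE [P1→A gives 9>3; P2→P gives 7>6]
(B,Q,Y): not NE [P1→D gives 9>5; P2→R gives 6>4; P3→X gives 8>5]
(B,Q,Z): not NE [P1→D gives 10>1; P2→P gives 9>5; P3→X gives 8>7]
(B,Q,W): not NE [P1→C gives 9>6; P2→R gives 5>2; P3→X gives 8>3]
(B,R,X): not NE [P1→D gives 9>7; P2→P gives 7>5; P3→Z gives 7>5]
(B,R,Y): not NE [P1→C gives 7>2; P3→Z gives 7>4]
(B,R,Z): not NE [P1→C gives 8>7; P2→P gives 9>4]
(B,R,W): not NE [P1→C gives 6>2; P3→Z gives 7>4]
(C,P,X): not NE [P1→A gives 6>0; P2→Q gives 9>4]
(C,P,Y): not NE [P1→D gives 9>0; P2→R gives 7>6; P3→X gives 3>1]
(C,P,Z): not NE [P1→D gives 5>2; P2→Q gives 8>7; P3→X gives 3>0]
(C,P,W): not NE [P1→D gives 7>3; P2→R gives 3>2; P3→X gives 3>2]
(C,Q,X): not NE [P1→A gives 9>3; P3→Z gives 8>3]
(C,Q,Y): not NE [P1→D gives 9>1; P3→Z gives 8>0]
(C,Q,Z): not NE [P1→D gives 10>8]
(C,Q,W): not NE [P2→R gives 3>1; P3→Z gives 8>1]
(C,R,X): not NE [P1→D gives 9>2; P2→Q gives 9>4]
(C,R,Y): not NE [P3→X gives 7>3]
(C,R,Z): not NE [P2→Q gives 8>4; P3→X gives 7>1]
(C,R,W): not NE [P3→X gives 7>6]
(D,P,X): not NE [P1→A gives 6>2; P3→Z gives 6>2]
(D,P,Y): not NE [P2→R gives 6>2; P3→Z gives 6>3]
(D,P,Z): NE
(D,P,W): not NE [P3→Z gives 6>5]
(D,Q,X): not NE [P1→A gives 9>2; P2→P gives 8>5; P3→W gives 6>5]
(D,Q,Y): not NE [P2→R gives 6>3; P3→W gives 6>1]
(D,Q,Z): not NE [P2→P gives 7>6; P3→W gives 6>0]
(D,Q,W): not NE [P1→C gives 9>2; P2→P gives 9>0]
(D,R,X): not NE [P2→P gives 8>5; P3→W gives 7>4]
(D,R,Y): not NE [P1→C gives 7>5]
(D,R,Z): not NE [P1→C gives 8>5; P2→P gives 7>5; P3→W gives 7>5]
(D,R,W): not NE [P1→C gives 6>4; P2→P gives 9>0]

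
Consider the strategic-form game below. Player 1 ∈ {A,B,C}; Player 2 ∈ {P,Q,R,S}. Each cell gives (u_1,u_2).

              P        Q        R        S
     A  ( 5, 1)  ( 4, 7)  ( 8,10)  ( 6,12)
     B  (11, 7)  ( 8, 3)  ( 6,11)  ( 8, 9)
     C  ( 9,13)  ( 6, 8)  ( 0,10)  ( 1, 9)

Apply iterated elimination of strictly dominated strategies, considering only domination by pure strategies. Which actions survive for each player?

P1 drop C (B beats it: P:11>9 Q:8>6 R:6>0 S:8>1)
P2 drop P (R beats it: A:10>1 B:11>7)
P2 drop Q (R beats it: A:10>7 B:11>3)
P1→{A,B} P2→{R,S}

IESDS → P1:{A,B} P2:{R,S}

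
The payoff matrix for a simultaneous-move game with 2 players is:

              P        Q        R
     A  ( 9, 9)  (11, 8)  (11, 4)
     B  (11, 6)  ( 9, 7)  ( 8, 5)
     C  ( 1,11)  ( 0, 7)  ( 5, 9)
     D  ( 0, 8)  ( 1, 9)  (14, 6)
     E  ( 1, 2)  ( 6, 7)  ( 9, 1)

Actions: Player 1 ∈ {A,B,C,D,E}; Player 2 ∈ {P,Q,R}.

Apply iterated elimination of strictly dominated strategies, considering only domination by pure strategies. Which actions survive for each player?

P1 drop C (A beats it: P:9>1 Q:11>0 R:11>5)
P1 drop E (A beats it: P:9>1 Q:11>6 R:11>9)
P2 drop R (P beats it: A:9>4 B:6>5 D:8>6)
P1 drop D (A beats it: P:9>0 Q:11>1)
P1→{A,B} P2→{P,Q}

Survivors P1:{A,B} P2:{P,Q}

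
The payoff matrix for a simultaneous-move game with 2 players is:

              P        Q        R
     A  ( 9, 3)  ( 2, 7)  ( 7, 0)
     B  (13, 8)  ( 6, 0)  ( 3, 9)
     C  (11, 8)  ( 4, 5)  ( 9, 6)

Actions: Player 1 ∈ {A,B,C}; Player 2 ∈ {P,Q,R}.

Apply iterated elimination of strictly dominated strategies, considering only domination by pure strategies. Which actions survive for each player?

Survivors P1:{B,C} P2:{P,R}

P1 drop A (C beats it: P:11>9 Q:4>2 R:9>7)
P2 drop Q (P beats it: B:8>0 C:8>5)
P1→{B,C} P2→{P,R}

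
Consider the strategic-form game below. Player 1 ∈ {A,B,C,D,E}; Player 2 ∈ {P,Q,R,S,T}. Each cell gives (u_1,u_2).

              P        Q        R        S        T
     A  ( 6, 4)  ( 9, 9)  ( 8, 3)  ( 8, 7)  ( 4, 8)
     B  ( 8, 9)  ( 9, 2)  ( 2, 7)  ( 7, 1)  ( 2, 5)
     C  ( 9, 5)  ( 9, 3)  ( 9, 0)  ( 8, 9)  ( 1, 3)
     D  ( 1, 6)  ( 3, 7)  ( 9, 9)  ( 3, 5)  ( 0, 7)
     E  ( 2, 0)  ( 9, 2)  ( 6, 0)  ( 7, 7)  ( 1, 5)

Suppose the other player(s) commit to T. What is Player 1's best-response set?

P1 best: {A}

u_1(A vs T) = 4
u_1(B vs T) = 2
u_1(C vs T) = 1
u_1(D vs T) = 0
u_1(E vs T) = 1
max payoff 4 at {A}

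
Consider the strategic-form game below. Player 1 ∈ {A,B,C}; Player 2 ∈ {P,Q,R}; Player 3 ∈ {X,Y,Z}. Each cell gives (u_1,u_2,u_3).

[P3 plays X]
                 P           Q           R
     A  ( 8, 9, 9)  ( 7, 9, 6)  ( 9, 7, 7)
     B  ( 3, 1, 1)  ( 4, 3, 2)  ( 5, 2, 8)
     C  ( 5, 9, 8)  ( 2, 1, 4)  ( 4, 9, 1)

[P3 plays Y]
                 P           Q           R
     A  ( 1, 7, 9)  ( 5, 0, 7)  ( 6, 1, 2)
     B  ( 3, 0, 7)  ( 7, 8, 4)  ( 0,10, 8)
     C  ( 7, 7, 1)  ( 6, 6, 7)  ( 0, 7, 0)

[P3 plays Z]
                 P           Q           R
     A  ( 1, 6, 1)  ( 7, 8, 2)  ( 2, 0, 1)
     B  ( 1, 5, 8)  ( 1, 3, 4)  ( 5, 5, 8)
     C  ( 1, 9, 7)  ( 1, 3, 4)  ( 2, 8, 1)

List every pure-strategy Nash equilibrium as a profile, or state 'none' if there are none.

NE set: (A,P,X), (B,P,Z), (B,R,Z)

(A,P,X): NE
(A,P,Y): not NE [P1→C gives 7>1]
(A,P,Z): not NE [P2→Q gives 8>6; P3→Y gives 9>1]
(A,Q,X): not NE [P3→Y gives 7>6]
(A,Q,Y): not NE [P1→B gives 7>5; P2→P gives 7>0]
(A,Q,Z): not NE [P3→Y gives 7>2]
(A,R,X): not NE [P2→Q gives 9>7]
(A,R,Y): not NE [P2→P gives 7>1; P3→X gives 7>2]
(A,R,Z): not NE [P1→B gives 5>2; P2→Q gives 8>0; P3→X gives 7>1]
(B,P,X): not NE [P1→A gives 8>3; P2→Q gives 3>1; P3→Z gives 8>1]
(B,P,Y): not NE [P1→C gives 7>3; P2→R gives 10>0; P3→Z gives 8>7]
(B,P,Z): NE
(B,Q,X): not NE [P1→A gives 7>4; P3→Z gives 4>2]
(B,Q,Y): not NE [P2→R gives 10>8]
(B,Q,Z): not NE [P1→A gives 7>1; P2→R gives 5>3]
(B,R,X): not NE [P1→A gives 9>5; P2→Q gives 3>2]
(B,R,Y): not NE [P1→A gives 6>0]
(B,R,Z): NE
(C,P,X): not NE [P1→A gives 8>5]
(C,P,Y): not NE [P3→X gives 8>1]
(C,P,Z): not NE [P3→X gives 8>7]
(C,Q,X): not NE [P1→A gives 7>2; P2→R gives 9>1; P3→Y gives 7>4]
(C,Q,Y): not NE [P1→B gives 7>6; P2→R gives 7>6]
(C,Q,Z): not NE [P1→A gives 7>1; P2→P gives 9>3; P3→Y gives 7>4]
(C,R,X): not NE [P1→A gives 9>4]
(C,R,Y): not NE [P1→A gives 6>0; P3→Z gives 1>0]
(C,R,Z): not NE [P1→B gives 5>2; P2→P gives 9>8]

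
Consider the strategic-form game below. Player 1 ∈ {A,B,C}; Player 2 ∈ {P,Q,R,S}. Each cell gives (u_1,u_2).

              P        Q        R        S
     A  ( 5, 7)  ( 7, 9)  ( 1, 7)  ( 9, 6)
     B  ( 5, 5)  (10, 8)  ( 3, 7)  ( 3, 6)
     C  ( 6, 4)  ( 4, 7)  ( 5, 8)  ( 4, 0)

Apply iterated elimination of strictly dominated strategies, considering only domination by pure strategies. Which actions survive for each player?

Survivors P1:{B,C} P2:{Q,R}

P2 drop P (Q beats it: A:9>7 B:8>5 C:7>4)
P2 drop S (Q beats it: A:9>6 B:8>6 C:7>0)
P1 drop A (B beats it: Q:10>7 R:3>1)
P1→{B,C} P2→{Q,R}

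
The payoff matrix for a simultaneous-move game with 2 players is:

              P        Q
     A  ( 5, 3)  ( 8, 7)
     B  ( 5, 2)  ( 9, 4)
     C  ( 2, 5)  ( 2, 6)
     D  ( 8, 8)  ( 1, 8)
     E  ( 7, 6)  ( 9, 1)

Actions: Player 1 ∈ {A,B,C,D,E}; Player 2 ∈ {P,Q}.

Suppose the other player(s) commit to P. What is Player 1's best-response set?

BR_1 = {D}

u_1(A vs P) = 5
u_1(B vs P) = 5
u_1(C vs P) = 2
u_1(D vs P) = 8
u_1(E vs P) = 7
max payoff 8 at {D}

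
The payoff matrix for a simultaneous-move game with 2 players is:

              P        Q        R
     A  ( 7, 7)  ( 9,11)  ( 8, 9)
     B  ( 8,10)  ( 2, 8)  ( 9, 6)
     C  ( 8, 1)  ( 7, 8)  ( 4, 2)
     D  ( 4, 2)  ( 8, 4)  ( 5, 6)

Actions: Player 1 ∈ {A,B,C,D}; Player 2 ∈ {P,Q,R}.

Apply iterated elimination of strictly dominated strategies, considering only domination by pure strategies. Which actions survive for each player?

Remaining: P1:{A,B,C} P2:{P,Q}

P1 drop D (A beats it: P:7>4 Q:9>8 R:8>5)
P2 drop R (Q beats it: A:11>9 B:8>6 C:8>2)
P1→{A,B,C} P2→{P,Q}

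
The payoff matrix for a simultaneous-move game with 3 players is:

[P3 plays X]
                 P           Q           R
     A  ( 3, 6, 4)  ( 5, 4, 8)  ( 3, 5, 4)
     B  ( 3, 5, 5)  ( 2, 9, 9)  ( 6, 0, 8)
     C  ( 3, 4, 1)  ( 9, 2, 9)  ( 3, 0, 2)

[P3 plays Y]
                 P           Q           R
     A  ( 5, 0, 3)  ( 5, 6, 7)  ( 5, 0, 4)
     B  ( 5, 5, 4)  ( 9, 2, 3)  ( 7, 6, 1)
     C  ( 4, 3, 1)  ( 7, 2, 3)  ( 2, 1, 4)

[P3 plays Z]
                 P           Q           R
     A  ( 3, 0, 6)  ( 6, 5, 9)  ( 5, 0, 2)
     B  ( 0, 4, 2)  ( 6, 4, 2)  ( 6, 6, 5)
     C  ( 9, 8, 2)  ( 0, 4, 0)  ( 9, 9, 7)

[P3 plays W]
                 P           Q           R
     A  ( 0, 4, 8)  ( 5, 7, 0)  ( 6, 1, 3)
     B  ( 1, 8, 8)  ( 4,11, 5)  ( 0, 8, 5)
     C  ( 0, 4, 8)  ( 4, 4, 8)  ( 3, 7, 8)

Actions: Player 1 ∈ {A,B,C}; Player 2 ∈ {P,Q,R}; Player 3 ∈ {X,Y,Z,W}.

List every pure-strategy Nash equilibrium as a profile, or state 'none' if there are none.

(A,P,X): not NE [P3→W gives 8>4]
(A,P,Y): not NE [P2→Q gives 6>0; P3→W gives 8>3]
(A,P,Z): not NE [P1→C gives 9>3; P2→Q gives 5>0; P3→W gives 8>6]
(A,P,W): not NE [P1→B gives 1>0; P2→Q gives 7>4]
(A,Q,X): not NE [P1→C gives 9>5; P2→P gives 6>4; P3→Z gives 9>8]
(A,Q,Y): not NE [P1→B gives 9>5; P3→Z gives 9>7]
(A,Q,Z): NE
(A,Q,W): not NE [P3→Z gives 9>0]
(A,R,X): not NE [P1→B gives 6>3; P2→P gives 6>5]
(A,R,Y): not NE [P1→B gives 7>5; P2→Q gives 6>0]
(A,R,Z): not NE [P1→C gives 9>5; P2→Q gives 5>0; P3→Y gives 4>2]
(A,R,W): not NE [P2→Q gives 7>1; P3→Y gives 4>3]
(B,P,X): not NE [P2→Q gives 9>5; P3→W gives 8>5]
(B,P,Y): not NE [P2→R gives 6>5; P3→W gives 8>4]
(B,P,Z): not NE [P1→C gives 9>0; P2→R gives 6>4; P3→W gives 8>2]
(B,P,W): not NE [P2→Q gives 11>8]
(B,Q,X): not NE [P1→C gives 9>2]
(B,Q,Y): not NE [P2→R gives 6>2; P3→X gives 9>3]
(B,Q,Z): not NE [P2→R gives 6>4; P3→X gives 9>2]
(B,Q,W): not NE [P1→A gives 5>4; P3→X gives 9>5]
(B,R,X): not NE [P2→Q gives 9>0]
(B,R,Y): not NE [P3→X gives 8>1]
(B,R,Z): not NE [P1→C gives 9>6; P3→X gives 8>5]
(B,R,W): not NE [P1→A gives 6>0; P2→Q gives 11>8; P3→X gives 8>5]
(C,P,X): not NE [P3→W gives 8>1]
(C,P,Y): not NE [P1→B gives 5>4; P3→W gives 8>1]
(C,P,Z): not NE [P2→R gives 9>8; P3→W gives 8>2]
(C,P,W): not NE [P1→B gives 1>0; P2→R gives 7>4]
(C,Q,X): not NE [P2→P gives 4>2]
(C,Q,Y): not NE [P1→B gives 9>7; P2→P gives 3>2; P3→X gives 9>3]
(C,Q,Z): not NE [P1→B gives 6>0; P2→R gives 9>4; P3→X gives 9>0]
(C,Q,W): not NE [P1→A gives 5>4; P2→R gives 7>4; P3→X gives 9>8]
(C,R,X): not NE [P1→B gives 6>3; P2→P gives 4>0; P3→W gives 8>2]
(C,R,Y): not NE [P1→B gives 7>2; P2→P gives 3>1; P3→W gives 8>4]
(C,R,Z): not NE [P3→W gives 8>7]
(C,R,W): not NE [P1→A gives 6>3]

Nash profiles: (A,Q,Z)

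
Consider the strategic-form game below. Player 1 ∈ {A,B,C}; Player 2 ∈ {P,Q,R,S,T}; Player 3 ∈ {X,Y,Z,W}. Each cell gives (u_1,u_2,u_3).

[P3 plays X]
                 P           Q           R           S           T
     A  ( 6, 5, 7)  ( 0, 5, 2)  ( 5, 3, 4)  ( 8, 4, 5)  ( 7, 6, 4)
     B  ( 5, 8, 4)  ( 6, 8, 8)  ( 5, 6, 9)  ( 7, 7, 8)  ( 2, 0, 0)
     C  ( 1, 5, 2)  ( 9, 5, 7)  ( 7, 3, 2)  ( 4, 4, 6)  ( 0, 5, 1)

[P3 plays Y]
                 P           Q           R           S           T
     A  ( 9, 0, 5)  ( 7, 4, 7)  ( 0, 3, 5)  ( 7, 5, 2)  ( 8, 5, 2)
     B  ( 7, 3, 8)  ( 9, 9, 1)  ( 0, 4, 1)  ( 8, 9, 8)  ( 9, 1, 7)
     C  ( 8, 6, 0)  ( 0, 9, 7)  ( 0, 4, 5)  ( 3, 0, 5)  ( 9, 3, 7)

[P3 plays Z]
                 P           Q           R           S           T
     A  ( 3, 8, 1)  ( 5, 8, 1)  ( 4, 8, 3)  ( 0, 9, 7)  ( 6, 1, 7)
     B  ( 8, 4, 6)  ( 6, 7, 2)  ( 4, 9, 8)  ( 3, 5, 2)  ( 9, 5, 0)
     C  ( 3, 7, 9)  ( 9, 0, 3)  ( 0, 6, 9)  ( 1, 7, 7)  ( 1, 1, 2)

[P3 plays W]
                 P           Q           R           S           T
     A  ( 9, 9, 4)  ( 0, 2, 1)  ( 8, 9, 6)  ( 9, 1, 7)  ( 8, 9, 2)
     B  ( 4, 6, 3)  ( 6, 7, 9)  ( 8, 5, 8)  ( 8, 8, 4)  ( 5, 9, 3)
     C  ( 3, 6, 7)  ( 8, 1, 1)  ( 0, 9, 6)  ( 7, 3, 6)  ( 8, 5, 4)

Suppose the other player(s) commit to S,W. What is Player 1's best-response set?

P1 best: {A}

u_1(A vs S,W) = 9
u_1(B vs S,W) = 8
u_1(C vs S,W) = 7
max payoff 9 at {A}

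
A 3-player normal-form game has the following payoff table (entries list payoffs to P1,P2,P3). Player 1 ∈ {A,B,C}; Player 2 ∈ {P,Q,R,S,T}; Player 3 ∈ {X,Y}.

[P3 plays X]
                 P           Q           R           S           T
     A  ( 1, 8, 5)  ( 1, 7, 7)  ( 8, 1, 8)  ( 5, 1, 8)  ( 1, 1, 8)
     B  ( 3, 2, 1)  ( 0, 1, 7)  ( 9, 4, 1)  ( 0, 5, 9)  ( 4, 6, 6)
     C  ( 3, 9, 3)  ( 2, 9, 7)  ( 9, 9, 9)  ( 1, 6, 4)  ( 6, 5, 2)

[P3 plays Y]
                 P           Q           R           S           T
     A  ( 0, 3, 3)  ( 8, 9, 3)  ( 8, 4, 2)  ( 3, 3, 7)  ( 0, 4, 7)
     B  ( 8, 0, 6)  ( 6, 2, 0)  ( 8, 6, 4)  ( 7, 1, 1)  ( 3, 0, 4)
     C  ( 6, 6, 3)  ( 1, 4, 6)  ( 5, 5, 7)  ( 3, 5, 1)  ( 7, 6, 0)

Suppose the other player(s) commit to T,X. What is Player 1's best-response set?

u_1(A vs T,X) = 1
u_1(B vs T,X) = 4
u_1(C vs T,X) = 6
max payoff 6 at {C}

BR_1 = {C}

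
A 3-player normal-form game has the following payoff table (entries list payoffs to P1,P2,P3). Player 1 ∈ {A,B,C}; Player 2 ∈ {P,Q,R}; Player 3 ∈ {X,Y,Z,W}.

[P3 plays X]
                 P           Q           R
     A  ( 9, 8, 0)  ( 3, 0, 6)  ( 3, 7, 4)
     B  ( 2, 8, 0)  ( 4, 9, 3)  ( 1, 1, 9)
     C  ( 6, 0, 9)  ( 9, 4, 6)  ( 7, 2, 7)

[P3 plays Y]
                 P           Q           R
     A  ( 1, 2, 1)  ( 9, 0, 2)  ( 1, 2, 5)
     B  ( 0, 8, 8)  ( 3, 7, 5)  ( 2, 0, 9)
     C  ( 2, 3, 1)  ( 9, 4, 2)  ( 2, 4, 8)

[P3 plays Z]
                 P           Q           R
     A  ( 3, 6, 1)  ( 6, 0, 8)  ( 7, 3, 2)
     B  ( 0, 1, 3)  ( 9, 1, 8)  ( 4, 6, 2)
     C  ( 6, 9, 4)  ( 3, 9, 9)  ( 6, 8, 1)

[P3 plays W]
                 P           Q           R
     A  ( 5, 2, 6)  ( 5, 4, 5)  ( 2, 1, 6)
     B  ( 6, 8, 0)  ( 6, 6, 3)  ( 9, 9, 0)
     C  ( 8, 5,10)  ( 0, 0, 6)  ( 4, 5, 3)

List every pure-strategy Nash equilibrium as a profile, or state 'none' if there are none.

(A,P,X): not NE [P3→W gives 6>0]
(A,P,Y): not NE [P1→C gives 2>1; P3→W gives 6>1]
(A,P,Z): not NE [P1→C gives 6>3; P3→W gives 6>1]
(A,P,W): not NE [P1→C gives 8>5; P2→Q gives 4>2]
(A,Q,X): not NE [P1→C gives 9>3; P2→P gives 8>0; P3→Z gives 8>6]
(A,Q,Y): not NE [P2→R gives 2>0; P3→Z gives 8>2]
(A,Q,Z): not NE [P1→B gives 9>6; P2→P gives 6>0]
(A,Q,W): not NE [P1→B gives 6>5; P3→Z gives 8>5]
(A,R,X): not NE [P1→C gives 7>3; P2→P gives 8>7; P3→W gives 6>4]
(A,R,Y): not NE [P1→C gives 2>1; P3→W gives 6>5]
(A,R,Z): not NE [P2→P gives 6>3; P3→W gives 6>2]
(A,R,W): not NE [P1→B gives 9>2; P2→Q gives 4>1]
(B,P,X): not NE [P1→A gives 9>2; P2→Q gives 9>8; P3→Y gives 8>0]
(B,P,Y): not NE [P1→C gives 2>0]
(B,P,Z): not NE [P1→C gives 6>0; P2→R gives 6>1; P3→Y gives 8>3]
(B,P,W): not NE [P1→C gives 8>6; P2→R gives 9>8; P3→Y gives 8>0]
(B,Q,X): not NE [P1→C gives 9>4; P3→Z gives 8>3]
(B,Q,Y): not NE [P1→C gives 9>3; P2→P gives 8>7; P3→Z gives 8>5]
(B,Q,Z): not NE [P2→R gives 6>1]
(B,Q,W): not NE [P2→R gives 9>6; P3→Z gives 8>3]
(B,R,X): not NE [P1→C gives 7>1; P2→Q gives 9>1]
(B,R,Y): not NE [P2→P gives 8>0]
(B,R,Z): not NE [P1→A gives 7>4; P3→Y gives 9>2]
(B,R,W): not NE [P3→Y gives 9>0]
(C,P,X): not NE [P1→A gives 9>6; P2→Q gives 4>0; P3→W gives 10>9]
(C,P,Y): not NE [P2→R gives 4>3; P3→W gives 10>1]
(C,P,Z): not NE [P3→W gives 10>4]
(C,P,W): NE
(C,Q,X): not NE [P3→Z gives 9>6]
(C,Q,Y): not NE [P3→Z gives 9>2]
(C,Q,Z): not NE [P1→B gives 9>3]
(C,Q,W): not NE [P1→B gives 6>0; P2→R gives 5>0; P3→Z gives 9>6]
(C,R,X): not NE [P2→Q gives 4>2; P3→Y gives 8>7]
(C,R,Y): NE
(C,R,Z): not NE [P1→A gives 7>6; P2→Q gives 9>8; P3→Y gives 8>1]
(C,R,W): not NE [P1→B gives 9>4; P3→Y gives 8>3]

Nash profiles: (C,P,W), (C,R,Y)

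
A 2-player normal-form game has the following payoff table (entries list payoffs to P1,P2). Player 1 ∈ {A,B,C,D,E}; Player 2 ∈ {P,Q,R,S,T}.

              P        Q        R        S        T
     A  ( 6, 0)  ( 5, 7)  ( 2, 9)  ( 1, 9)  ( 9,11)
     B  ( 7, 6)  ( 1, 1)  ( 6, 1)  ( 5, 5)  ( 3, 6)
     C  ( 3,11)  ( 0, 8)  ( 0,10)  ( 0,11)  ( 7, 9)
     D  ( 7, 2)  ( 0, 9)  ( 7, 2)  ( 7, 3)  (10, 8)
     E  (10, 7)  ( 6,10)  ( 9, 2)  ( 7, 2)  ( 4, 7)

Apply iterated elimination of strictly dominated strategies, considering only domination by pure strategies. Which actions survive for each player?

Remaining: P1:{A,D,E} P2:{Q,T}

P1 drop B (E beats it: P:10>7 Q:6>1 R:9>6 S:7>5 T:4>3)
P1 drop C (A beats it: P:6>3 Q:5>0 R:2>0 S:1>0 T:9>7)
P2 drop P (Q beats it: A:7>0 D:9>2 E:10>7)
P2 drop R (T beats it: A:11>9 D:8>2 E:7>2)
P2 drop S (T beats it: A:11>9 D:8>3 E:7>2)
P1→{A,D,E} P2→{Q,T}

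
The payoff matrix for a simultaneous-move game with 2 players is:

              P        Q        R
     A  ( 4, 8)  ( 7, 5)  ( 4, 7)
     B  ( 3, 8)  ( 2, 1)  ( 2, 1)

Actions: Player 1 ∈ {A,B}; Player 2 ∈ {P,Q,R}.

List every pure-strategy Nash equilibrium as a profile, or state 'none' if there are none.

(A,P): NE
(A,Q): not NE [P2→P gives 8>5]
(A,R): not NE [P2→P gives 8>7]
(B,P): not NE [P1→A gives 4>3]
(B,Q): not NE [P1→A gives 7>2; P2→P gives 8>1]
(B,R): not NE [P1→A gives 4>2; P2→P gives 8>1]

NE set: (A,P)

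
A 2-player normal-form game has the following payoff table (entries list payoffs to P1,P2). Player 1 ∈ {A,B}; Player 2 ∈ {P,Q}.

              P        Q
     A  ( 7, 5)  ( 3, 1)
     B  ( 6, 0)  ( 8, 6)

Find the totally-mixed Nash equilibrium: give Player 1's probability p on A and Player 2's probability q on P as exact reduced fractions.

(p,q) = (3/5, 5/6)

P1 indiff ⇒ q·7+(1-q)·3 = q·6+(1-q)·8 ⇒ q(1) = (1-q)(5) ⇒ q = 5/6
P2 indiff ⇒ p·5+(1-p)·0 = p·1+(1-p)·6 ⇒ p(4) = (1-p)(6) ⇒ p = 3/5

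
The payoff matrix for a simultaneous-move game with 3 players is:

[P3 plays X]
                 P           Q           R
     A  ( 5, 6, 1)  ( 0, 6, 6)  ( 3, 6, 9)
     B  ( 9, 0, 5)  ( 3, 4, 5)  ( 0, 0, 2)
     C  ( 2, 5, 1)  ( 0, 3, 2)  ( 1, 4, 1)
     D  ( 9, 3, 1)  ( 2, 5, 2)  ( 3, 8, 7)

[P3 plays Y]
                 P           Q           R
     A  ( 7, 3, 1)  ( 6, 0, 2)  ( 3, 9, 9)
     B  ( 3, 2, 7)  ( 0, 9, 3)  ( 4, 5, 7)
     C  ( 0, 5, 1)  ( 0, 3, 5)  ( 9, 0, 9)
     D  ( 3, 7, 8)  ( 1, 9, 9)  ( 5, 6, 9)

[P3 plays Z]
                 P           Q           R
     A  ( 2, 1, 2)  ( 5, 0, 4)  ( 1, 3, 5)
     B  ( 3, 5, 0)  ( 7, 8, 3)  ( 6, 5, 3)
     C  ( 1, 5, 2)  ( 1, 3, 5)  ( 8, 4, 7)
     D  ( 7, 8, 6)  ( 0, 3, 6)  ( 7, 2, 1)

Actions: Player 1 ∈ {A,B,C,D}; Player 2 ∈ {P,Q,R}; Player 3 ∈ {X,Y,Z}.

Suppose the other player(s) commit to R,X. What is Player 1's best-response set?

argmax u_1 = {A,D}

u_1(A vs R,X) = 3
u_1(B vs R,X) = 0
u_1(C vs R,X) = 1
u_1(D vs R,X) = 3
max payoff 3 at {A,D}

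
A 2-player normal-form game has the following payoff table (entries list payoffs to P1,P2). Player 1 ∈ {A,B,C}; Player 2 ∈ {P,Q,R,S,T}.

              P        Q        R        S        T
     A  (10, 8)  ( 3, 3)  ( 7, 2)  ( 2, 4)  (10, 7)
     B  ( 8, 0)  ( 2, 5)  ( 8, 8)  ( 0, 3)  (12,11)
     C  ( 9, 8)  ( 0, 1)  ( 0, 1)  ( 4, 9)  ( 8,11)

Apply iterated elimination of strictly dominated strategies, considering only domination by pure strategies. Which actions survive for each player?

P2 drop Q (T beats it: A:7>3 B:11>5 C:11>1)
P2 drop R (T beats it: A:7>2 B:11>8 C:11>1)
P2 drop S (T beats it: A:7>4 B:11>3 C:11>9)
P1 drop C (A beats it: P:10>9 T:10>8)
P1→{A,B} P2→{P,T}

Survivors P1:{A,B} P2:{P,T}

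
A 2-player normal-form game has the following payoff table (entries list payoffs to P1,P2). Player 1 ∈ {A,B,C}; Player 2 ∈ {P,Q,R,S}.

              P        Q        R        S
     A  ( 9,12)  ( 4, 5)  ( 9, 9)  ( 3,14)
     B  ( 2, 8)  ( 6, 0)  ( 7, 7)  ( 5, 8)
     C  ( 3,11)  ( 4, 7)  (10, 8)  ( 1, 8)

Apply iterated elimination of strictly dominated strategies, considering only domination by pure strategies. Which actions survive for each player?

P2 drop Q (P beats it: A:12>5 B:8>0 C:11>7)
P2 drop R (P beats it: A:12>9 B:8>7 C:11>8)
P1 drop C (A beats it: P:9>3 S:3>1)
P1→{A,B} P2→{P,S}

Remaining: P1:{A,B} P2:{P,S}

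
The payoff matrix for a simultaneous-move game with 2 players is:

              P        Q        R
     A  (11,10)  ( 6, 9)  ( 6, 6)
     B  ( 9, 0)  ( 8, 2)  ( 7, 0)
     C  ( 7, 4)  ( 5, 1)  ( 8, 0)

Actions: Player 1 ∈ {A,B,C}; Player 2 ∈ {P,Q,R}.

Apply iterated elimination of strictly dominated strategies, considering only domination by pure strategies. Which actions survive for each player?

Remaining: P1:{A,B} P2:{P,Q}

P2 drop R (Q beats it: A:9>6 B:2>0 C:1>0)
P1 drop C (A beats it: P:11>7 Q:6>5)
P1→{A,B} P2→{P,Q}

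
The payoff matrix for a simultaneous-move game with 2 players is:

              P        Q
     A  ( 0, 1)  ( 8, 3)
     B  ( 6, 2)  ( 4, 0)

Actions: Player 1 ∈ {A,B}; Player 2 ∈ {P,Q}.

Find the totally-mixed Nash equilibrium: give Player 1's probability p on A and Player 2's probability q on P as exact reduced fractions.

p=1/2, q=2/5

P1 indiff ⇒ q·0+(1-q)·8 = q·6+(1-q)·4 ⇒ q(-6) = (1-q)(-4) ⇒ q = 2/5
P2 indiff ⇒ p·1+(1-p)·2 = p·3+(1-p)·0 ⇒ p(-2) = (1-p)(-2) ⇒ p = 1/2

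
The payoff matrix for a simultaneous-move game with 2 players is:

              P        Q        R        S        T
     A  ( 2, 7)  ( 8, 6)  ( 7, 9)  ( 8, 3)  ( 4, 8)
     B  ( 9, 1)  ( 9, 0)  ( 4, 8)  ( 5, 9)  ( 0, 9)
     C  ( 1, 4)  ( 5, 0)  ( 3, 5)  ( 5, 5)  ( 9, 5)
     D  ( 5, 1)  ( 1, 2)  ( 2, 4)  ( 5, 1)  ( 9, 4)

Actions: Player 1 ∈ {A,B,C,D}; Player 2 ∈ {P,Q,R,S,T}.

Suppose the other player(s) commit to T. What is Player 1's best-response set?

u_1(A vs T) = 4
u_1(B vs T) = 0
u_1(C vs T) = 9
u_1(D vs T) = 9
max payoff 9 at {C,D}

P1 best: {C,D}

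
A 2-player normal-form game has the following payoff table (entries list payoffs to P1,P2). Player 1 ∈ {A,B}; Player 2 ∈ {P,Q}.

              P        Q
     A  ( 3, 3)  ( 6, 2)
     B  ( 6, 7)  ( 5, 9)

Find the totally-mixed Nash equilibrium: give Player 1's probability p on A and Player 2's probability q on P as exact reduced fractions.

P1 indiff ⇒ q·3+(1-q)·6 = q·6+(1-q)·5 ⇒ q(-3) = (1-q)(-1) ⇒ q = 1/4
P2 indiff ⇒ p·3+(1-p)·7 = p·2+(1-p)·9 ⇒ p(1) = (1-p)(2) ⇒ p = 2/3

(p,q) = (2/3, 1/4)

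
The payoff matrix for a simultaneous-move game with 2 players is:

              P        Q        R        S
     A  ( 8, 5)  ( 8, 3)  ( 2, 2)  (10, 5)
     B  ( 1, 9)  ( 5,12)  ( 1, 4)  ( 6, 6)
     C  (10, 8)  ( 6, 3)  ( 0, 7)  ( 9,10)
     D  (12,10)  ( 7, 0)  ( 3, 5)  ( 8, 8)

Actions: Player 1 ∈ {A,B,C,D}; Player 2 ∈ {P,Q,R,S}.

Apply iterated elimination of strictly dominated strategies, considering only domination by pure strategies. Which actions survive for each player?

P1 drop B (A beats it: P:8>1 Q:8>5 R:2>1 S:10>6)
P2 drop Q (P beats it: A:5>3 C:8>3 D:10>0)
P2 drop R (P beats it: A:5>2 C:8>7 D:10>5)
P1→{A,C,D} P2→{P,S}

Survivors P1:{A,C,D} P2:{P,S}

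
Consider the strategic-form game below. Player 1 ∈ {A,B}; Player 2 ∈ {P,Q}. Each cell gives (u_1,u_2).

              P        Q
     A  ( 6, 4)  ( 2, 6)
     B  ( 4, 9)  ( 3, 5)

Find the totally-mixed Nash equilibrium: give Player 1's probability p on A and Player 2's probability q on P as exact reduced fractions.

P1 indiff ⇒ q·6+(1-q)·2 = q·4+(1-q)·3 ⇒ q(2) = (1-q)(1) ⇒ q = 1/3
P2 indiff ⇒ p·4+(1-p)·9 = p·6+(1-p)·5 ⇒ p(-2) = (1-p)(-4) ⇒ p = 2/3

(p,q) = (2/3, 1/3)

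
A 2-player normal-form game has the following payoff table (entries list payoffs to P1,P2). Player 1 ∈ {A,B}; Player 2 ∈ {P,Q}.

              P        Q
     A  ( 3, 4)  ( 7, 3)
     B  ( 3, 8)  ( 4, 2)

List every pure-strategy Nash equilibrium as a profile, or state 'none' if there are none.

Nash profiles: (A,P), (B,P)

(A,P): NE
(A,Q): not NE [P2→P gives 4>3]
(B,P): NE
(B,Q): not NE [P1→A gives 7>4; P2→P gives 8>2]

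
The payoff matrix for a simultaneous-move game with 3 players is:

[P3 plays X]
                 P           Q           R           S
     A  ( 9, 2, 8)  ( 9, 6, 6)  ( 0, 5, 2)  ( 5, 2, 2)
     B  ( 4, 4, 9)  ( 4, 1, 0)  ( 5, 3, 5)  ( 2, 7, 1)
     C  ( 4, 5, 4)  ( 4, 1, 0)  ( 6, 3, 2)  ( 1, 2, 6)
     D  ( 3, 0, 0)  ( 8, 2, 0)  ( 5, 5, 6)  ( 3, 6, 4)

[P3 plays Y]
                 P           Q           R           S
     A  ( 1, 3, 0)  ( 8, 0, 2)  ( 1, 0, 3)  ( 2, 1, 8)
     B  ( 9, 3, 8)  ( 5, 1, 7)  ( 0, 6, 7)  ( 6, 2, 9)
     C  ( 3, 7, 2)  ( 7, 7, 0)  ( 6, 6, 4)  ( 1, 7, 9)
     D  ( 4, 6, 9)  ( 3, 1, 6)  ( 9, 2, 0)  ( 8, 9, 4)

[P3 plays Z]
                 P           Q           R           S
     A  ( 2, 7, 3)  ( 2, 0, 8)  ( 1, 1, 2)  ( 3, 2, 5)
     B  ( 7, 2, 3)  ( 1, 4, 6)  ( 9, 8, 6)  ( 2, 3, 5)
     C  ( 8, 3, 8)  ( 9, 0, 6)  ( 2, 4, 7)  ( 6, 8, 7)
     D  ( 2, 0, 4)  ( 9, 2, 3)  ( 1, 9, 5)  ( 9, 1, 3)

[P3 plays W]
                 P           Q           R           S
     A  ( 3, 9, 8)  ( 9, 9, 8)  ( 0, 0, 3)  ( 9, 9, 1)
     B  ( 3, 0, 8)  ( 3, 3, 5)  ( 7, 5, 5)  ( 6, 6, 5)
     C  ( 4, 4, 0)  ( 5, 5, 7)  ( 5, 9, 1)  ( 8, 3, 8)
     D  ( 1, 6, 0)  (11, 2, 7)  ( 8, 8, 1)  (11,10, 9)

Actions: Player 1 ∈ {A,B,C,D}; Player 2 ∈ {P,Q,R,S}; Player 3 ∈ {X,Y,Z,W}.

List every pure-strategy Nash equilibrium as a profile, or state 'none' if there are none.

NE set: (D,S,W)

(A,P,X): not NE [P2→Q gives 6>2]
(A,P,Y): not NE [P1→B gives 9>1; P3→W gives 8>0]
(A,P,Z): not NE [P1→C gives 8>2; P3→W gives 8>3]
(A,P,W): not NE [P1→C gives 4>3]
(A,Q,X): not NE [P3→W gives 8>6]
(A,Q,Y): not NE [P2→P gives 3>0; P3→W gives 8>2]
(A,Q,Z): not NE [P1→D gives 9>2; P2→P gives 7>0]
(A,Q,W): not NE [P1→D gives 11>9]
(A,R,X): not NE [P1→C gives 6>0; P2→Q gives 6>5; P3→W gives 3>2]
(A,R,Y): not NE [P1→D gives 9>1; P2→P gives 3>0]
(A,R,Z): not NE [P1→B gives 9>1; P2→P gives 7>1; P3→W gives 3>2]
(A,R,W): not NE [P1→D gives 8>0; P2→S gives 9>0]
(A,S,X): not NE [P2→Q gives 6>2; P3→Y gives 8>2]
(A,S,Y): not NE [P1→D gives 8>2; P2→P gives 3>1]
(A,S,Z): not NE [P1→D gives 9>3; P2→P gives 7>2; P3→Y gives 8>5]
(A,S,W): not NE [P1→D gives 11>9; P3→Y gives 8>1]
(B,P,X): not NE [P1→A gives 9>4; P2→S gives 7>4]
(B,P,Y): not NE [P2→R gives 6>3; P3→X gives 9>8]
(B,P,Z): not NE [P1→C gives 8>7; P2→R gives 8>2; P3→X gives 9>3]
(B,P,W): not NE [P1→C gives 4>3; P2→S gives 6>0; P3→X gives 9>8]
(B,Q,X): not NE [P1→A gives 9>4; P2→S gives 7>1; P3→Y gives 7>0]
(B,Q,Y): not NE [P1→A gives 8>5; P2→R gives 6>1]
(B,Q,Z): not NE [P1→D gives 9>1; P2→R gives 8>4; P3→Y gives 7>6]
(B,Q,W): not NE [P1→D gives 11>3; P2→S gives 6>3; P3→Y gives 7>5]
(B,R,X): not NE [P1→C gives 6>5; P2→S gives 7>3; P3→Y gives 7>5]
(B,R,Y): not NE [P1→D gives 9>0]
(B,R,Z): not NE [P3→Y gives 7>6]
(B,R,W): not NE [P1→D gives 8>7; P2→S gives 6>5; P3→Y gives 7>5]
(B,S,X): not NE [P1→A gives 5>2; P3→Y gives 9>1]
(B,S,Y): not NE [P1→D gives 8>6; P2→R gives 6>2]
(B,S,Z): not NE [P1→D gives 9>2; P2→R gives 8>3; P3→Y gives 9>5]
(B,S,W): not NE [P1→D gives 11>6; P3→Y gives 9>5]
(C,P,X): not NE [P1→A gives 9>4; P3→Z gives 8>4]
(C,P,Y): not NE [P1→B gives 9>3; P3→Z gives 8>2]
(C,P,Z): not NE [P2→S gives 8>3]
(C,P,W): not NE [P2→R gives 9>4; P3→Z gives 8>0]
(C,Q,X): not NE [P1→A gives 9>4; P2→P gives 5>1; P3→W gives 7>0]
(C,Q,Y): not NE [P1→A gives 8>7; P3→W gives 7>0]
(C,Q,Z): not NE [P2→S gives 8>0; P3→W gives 7>6]
(C,Q,W): not NE [P1→D gives 11>5; P2→R gives 9>5]
(C,R,X): not NE [P2→P gives 5>3; P3→Z gives 7>2]
(C,R,Y): not NE [P1→D gives 9>6; P2→S gives 7>6; P3→Z gives 7>4]
(C,R,Z): not NE [P1→B gives 9>2; P2→S gives 8>4]
(C,R,W): not NE [P1→D gives 8>5; P3→Z gives 7>1]
(C,S,X): not NE [P1→A gives 5>1; P2→P gives 5>2; P3→Y gives 9>6]
(C,S,Y): not NE [P1→D gives 8>1]
(C,S,Z): not NE [P1→D gives 9>6; P3→Y gives 9>7]
(C,S,W): not NE [P1→D gives 11>8; P2→R gives 9>3; P3→Y gives 9>8]
(D,P,X): not NE [P1→A gives 9>3; P2→S gives 6>0; P3→Y gives 9>0]
(D,P,Y): not NE [P1→B gives 9>4; P2→S gives 9>6]
(D,P,Z): not NE [P1→C gives 8>2; P2→R gives 9>0; P3→Y gives 9>4]
(D,P,W): not NE [P1→C gives 4>1; P2→S gives 10>6; P3→Y gives 9>0]
(D,Q,X): not NE [P1→A gives 9>8; P2→S gives 6>2; P3→W gives 7>0]
(D,Q,Y): not NE [P1→A gives 8>3; P2→S gives 9>1; P3→W gives 7>6]
(D,Q,Z): not NE [P2→R gives 9>2; P3→W gives 7>3]
(D,Q,W): not NE [P2→S gives 10>2]
(D,R,X): not NE [P1→C gives 6>5; P2→S gives 6>5]
(D,R,Y): not NE [P2→S gives 9>2; P3→X gives 6>0]
(D,R,Z): not NE [P1→B gives 9>1; P3→X gives 6>5]
(D,R,W): not NE [P2→S gives 10>8; P3→X gives 6>1]
(D,S,X): not NE [P1→A gives 5>3; P3→W gives 9>4]
(D,S,Y): not NE [P3→W gives 9>4]
(D,S,Z): not NE [P2→R gives 9>1; P3→W gives 9>3]
(D,S,W): NE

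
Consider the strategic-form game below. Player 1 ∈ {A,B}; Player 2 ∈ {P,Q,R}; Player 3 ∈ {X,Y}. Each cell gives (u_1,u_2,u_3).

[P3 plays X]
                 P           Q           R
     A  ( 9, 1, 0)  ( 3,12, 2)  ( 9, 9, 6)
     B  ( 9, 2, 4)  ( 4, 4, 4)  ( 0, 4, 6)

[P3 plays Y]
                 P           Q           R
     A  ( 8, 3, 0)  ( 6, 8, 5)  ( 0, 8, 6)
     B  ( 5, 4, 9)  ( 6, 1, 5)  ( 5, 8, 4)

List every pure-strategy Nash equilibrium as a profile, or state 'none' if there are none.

(A,P,X): not NE [P2→Q gives 12>1]
(A,P,Y): not NE [P2→R gives 8>3]
(A,Q,X): not NE [P1→B gives 4>3; P3→Y gives 5>2]
(A,Q,Y): NE
(A,R,X): not NE [P2→Q gives 12>9]
(A,R,Y): not NE [P1→B gives 5>0]
(B,P,X): not NE [P2→R gives 4>2; P3→Y gives 9>4]
(B,P,Y): not NE [P1→A gives 8>5; P2→R gives 8>4]
(B,Q,X): not NE [P3→Y gives 5>4]
(B,Q,Y): not NE [P2→R gives 8>1]
(B,R,X): not NE [P1→A gives 9>0]
(B,R,Y): not NE [P3→X gives 6>4]

NE set: (A,Q,Y)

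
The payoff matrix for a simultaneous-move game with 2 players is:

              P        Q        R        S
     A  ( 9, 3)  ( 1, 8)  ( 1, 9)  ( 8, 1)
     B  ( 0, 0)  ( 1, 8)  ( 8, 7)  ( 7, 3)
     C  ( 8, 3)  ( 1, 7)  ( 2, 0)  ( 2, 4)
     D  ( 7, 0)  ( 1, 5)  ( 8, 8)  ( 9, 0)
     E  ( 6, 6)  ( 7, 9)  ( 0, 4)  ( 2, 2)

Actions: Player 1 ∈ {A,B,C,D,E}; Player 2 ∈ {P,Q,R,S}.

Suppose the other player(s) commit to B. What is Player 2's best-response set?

u_2(P vs B) = 0
u_2(Q vs B) = 8
u_2(R vs B) = 7
u_2(S vs B) = 3
max payoff 8 at {Q}

BR_2 = {Q}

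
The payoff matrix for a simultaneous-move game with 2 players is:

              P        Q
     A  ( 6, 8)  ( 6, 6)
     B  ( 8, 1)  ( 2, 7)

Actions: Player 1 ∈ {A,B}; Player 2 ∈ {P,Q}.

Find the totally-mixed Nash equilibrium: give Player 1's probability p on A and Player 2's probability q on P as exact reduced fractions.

P1 indiff ⇒ q·6+(1-q)·6 = q·8+(1-q)·2 ⇒ q(-2) = (1-q)(-4) ⇒ q = 2/3
P2 indiff ⇒ p·8+(1-p)·1 = p·6+(1-p)·7 ⇒ p(2) = (1-p)(6) ⇒ p = 3/4

P1 mixes 3/4 on A; P2 mixes 2/3 on P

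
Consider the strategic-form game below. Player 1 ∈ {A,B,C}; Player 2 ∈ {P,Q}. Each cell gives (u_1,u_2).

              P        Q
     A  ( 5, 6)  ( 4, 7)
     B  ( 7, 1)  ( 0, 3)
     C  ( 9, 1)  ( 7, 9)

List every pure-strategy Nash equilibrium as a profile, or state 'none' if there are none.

NE set: (C,Q)

(A,P): not NE [P1→C gives 9>5; P2→Q gives 7>6]
(A,Q): not NE [P1→C gives 7>4]
(B,P): not NE [P1→C gives 9>7; P2→Q gives 3>1]
(B,Q): not NE [P1→C gives 7>0]
(C,P): not NE [P2→Q gives 9>1]
(C,Q): NE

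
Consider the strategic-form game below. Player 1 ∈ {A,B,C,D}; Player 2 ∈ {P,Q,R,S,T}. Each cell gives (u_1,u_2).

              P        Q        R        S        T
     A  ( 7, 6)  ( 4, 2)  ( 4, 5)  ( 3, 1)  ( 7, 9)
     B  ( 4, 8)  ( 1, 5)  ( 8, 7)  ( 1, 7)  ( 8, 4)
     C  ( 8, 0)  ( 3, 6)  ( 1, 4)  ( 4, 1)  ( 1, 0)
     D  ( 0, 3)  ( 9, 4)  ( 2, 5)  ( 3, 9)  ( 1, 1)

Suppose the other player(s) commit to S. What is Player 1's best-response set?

P1 best: {C}

u_1(A vs S) = 3
u_1(B vs S) = 1
u_1(C vs S) = 4
u_1(D vs S) = 3
max payoff 4 at {C}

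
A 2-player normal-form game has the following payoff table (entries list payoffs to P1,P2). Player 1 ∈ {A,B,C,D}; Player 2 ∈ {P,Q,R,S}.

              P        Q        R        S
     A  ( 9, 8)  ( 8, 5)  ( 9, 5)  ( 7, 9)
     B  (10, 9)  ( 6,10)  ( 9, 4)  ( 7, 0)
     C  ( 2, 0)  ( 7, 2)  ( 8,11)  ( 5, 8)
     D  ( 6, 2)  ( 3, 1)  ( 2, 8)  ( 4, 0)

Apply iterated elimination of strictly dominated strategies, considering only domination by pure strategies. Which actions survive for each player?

P1 drop C (A beats it: P:9>2 Q:8>7 R:9>8 S:7>5)
P1 drop D (A beats it: P:9>6 Q:8>3 R:9>2 S:7>4)
P2 drop R (P beats it: A:8>5 B:9>4)
P1→{A,B} P2→{P,Q,S}

IESDS → P1:{A,B} P2:{P,Q,S}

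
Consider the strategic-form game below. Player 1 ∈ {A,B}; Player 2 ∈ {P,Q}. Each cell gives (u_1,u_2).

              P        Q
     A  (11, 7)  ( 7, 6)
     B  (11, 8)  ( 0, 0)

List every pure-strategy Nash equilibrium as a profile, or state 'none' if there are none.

(A,P): NE
(A,Q): not NE [P2→P gives 7>6]
(B,P): NE
(B,Q): not NE [P1→A gives 7>0; P2→P gives 8>0]

Nash profiles: (A,P), (B,P)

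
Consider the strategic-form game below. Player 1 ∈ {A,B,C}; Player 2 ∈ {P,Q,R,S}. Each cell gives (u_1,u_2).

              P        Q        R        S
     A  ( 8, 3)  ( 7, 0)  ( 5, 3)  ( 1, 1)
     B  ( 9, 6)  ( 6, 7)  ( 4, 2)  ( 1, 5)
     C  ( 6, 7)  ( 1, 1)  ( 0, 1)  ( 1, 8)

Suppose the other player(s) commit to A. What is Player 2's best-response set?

P2 best: {P,R}

u_2(P vs A) = 3
u_2(Q vs A) = 0
u_2(R vs A) = 3
u_2(S vs A) = 1
max payoff 3 at {P,R}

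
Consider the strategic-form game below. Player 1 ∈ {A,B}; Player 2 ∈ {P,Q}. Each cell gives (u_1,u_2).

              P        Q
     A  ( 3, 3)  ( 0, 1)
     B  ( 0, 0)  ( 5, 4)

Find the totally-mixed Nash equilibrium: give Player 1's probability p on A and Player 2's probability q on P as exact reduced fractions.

P1 indiff ⇒ q·3+(1-q)·0 = q·0+(1-q)·5 ⇒ q(3) = (1-q)(5) ⇒ q = 5/8
P2 indiff ⇒ p·3+(1-p)·0 = p·1+(1-p)·4 ⇒ p(2) = (1-p)(4) ⇒ p = 2/3

p=2/3, q=5/8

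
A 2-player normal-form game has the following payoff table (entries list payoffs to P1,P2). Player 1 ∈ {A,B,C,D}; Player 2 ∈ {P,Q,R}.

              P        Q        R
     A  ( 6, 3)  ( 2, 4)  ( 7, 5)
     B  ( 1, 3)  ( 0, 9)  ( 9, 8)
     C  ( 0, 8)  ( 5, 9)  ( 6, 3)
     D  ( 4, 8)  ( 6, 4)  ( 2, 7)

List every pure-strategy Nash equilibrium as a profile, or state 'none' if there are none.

(A,P): not NE [P2→R gives 5>3]
(A,Q): not NE [P1→D gives 6>2; P2→R gives 5>4]
(A,R): not NE [P1→B gives 9>7]
(B,P): not NE [P1→A gives 6>1; P2→Q gives 9>3]
(B,Q): not NE [P1→D gives 6>0]
(B,R): not NE [P2→Q gives 9>8]
(C,P): not NE [P1→A gives 6>0; P2→Q gives 9>8]
(C,Q): not NE [P1→D gives 6>5]
(C,R): not NE [P1→B gives 9>6; P2→Q gives 9>3]
(D,P): not NE [P1→A gives 6>4]
(D,Q): not NE [P2→P gives 8>4]
(D,R): not NE [P1→B gives 9>2; P2→P gives 8>7]

No pure NE.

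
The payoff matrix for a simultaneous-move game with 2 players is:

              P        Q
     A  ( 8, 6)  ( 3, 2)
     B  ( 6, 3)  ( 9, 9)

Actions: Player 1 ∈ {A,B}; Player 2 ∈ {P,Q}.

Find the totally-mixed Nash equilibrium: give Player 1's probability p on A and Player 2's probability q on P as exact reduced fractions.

p=3/5, q=3/4

P1 indiff ⇒ q·8+(1-q)·3 = q·6+(1-q)·9 ⇒ q(2) = (1-q)(6) ⇒ q = 3/4
P2 indiff ⇒ p·6+(1-p)·3 = p·2+(1-p)·9 ⇒ p(4) = (1-p)(6) ⇒ p = 3/5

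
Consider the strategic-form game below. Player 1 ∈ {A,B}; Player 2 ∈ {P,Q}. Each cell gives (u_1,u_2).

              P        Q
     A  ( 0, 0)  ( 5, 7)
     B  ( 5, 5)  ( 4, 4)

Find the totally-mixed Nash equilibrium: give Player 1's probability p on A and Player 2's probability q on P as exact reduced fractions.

P1 mixes 1/8 on A; P2 mixes 1/6 on P

P1 indiff ⇒ q·0+(1-q)·5 = q·5+(1-q)·4 ⇒ q(-5) = (1-q)(-1) ⇒ q = 1/6
P2 indiff ⇒ p·0+(1-p)·5 = p·7+(1-p)·4 ⇒ p(-7) = (1-p)(-1) ⇒ p = 1/8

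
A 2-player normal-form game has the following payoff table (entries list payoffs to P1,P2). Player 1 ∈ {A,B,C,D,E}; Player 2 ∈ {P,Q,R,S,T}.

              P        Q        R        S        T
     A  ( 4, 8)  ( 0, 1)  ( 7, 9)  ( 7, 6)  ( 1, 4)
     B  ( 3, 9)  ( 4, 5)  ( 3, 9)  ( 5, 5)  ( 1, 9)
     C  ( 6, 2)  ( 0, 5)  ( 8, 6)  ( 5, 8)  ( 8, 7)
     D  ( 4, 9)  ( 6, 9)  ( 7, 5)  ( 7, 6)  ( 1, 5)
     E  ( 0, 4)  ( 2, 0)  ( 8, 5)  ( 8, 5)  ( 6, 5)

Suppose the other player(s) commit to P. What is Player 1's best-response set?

argmax u_1 = {C}

u_1(A vs P) = 4
u_1(B vs P) = 3
u_1(C vs P) = 6
u_1(D vs P) = 4
u_1(E vs P) = 0
max payoff 6 at {C}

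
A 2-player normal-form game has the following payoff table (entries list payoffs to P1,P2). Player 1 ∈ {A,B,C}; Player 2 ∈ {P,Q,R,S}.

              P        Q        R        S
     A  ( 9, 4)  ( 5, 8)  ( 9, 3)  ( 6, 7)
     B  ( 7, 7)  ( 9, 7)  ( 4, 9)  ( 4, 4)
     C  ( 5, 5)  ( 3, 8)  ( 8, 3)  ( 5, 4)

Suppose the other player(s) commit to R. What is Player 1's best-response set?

P1 best: {A}

u_1(A vs R) = 9
u_1(B vs R) = 4
u_1(C vs R) = 8
max payoff 9 at {A}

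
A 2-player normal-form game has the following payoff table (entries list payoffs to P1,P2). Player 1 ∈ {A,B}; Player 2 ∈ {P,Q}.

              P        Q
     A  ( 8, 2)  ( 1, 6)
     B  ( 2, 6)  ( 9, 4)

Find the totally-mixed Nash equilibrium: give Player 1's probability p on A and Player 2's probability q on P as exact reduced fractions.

P1 indiff ⇒ q·8+(1-q)·1 = q·2+(1-q)·9 ⇒ q(6) = (1-q)(8) ⇒ q = 4/7
P2 indiff ⇒ p·2+(1-p)·6 = p·6+(1-p)·4 ⇒ p(-4) = (1-p)(-2) ⇒ p = 1/3

p=1/3, q=4/7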